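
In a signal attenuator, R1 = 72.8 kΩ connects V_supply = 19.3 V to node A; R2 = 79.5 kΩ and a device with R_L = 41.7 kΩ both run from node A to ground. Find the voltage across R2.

The load sits in parallel with R2, giving an effective lower resistance R2' = R2·R_L/(R2+R_L) = 27.35 kΩ.
Then V_out = V_supply · R2'/(R1 + R2') = 19.3 × 27.35/100.2 = 5.271 V.

V_out ≈ 5.27 V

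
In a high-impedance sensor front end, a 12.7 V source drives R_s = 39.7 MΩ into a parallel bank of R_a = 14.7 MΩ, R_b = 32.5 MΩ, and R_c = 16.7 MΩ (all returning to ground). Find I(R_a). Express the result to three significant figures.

I ≈ 0.118 µA

Parallel bank: R_p = 1/(1/14.7 + 1/32.5 + 1/16.7) = 6.302 MΩ.
V_A by voltage divider: V_A = 12.7 × 6.302/(39.7 + 6.302) = 1.740 V.
I(R_a) = V_A / R_a = 1.740/14.7 = 0.1184 µA.
(Check via current divider: I_total = 0.2761 µA; share G_k/ΣG = 0.4287 → same result.)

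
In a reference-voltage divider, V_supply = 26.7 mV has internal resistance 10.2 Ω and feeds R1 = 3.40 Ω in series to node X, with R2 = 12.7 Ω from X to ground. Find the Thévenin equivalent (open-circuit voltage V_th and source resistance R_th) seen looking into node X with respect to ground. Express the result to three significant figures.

R1' = 10.2 + 3.40 = 13.60 Ω (source resistance + R1).
Open-circuit (no load on X): V_th = V_supply · R2/(R1' + R2) = 26.7 × 12.7/(13.60 + 12.7) = 12.89 mV.
Zeroing V_supply shorts the top of R1' to ground, so R_th = R1' ‖ R2 = 6.567 Ω.

V_th ≈ 12.9 mV, R_th ≈ 6.57 Ω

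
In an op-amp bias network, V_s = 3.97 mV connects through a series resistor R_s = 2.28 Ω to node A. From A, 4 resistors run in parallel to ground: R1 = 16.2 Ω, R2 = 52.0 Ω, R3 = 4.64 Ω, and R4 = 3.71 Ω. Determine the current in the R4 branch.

I ≈ 0.467 mA

Combine the parallel branches: R_p = (1/16.2 + 1/52.0 + 1/4.64 + 1/3.71)⁻¹ = 1.767 Ω.
V_A = 3.97 × 1.767/4.047 = 1.733 mV.
Branch current I = V_A/R4 = 1.733/3.71 = 0.4672 mA.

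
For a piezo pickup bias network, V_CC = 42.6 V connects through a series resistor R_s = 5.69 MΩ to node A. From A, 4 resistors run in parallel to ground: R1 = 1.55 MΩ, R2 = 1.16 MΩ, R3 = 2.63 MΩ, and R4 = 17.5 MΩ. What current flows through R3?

Parallel bank: R_p = 1/(1/1.55 + 1/1.16 + 1/2.63 + 1/17.5) = 0.5142 MΩ.
V_A by voltage divider: V_A = 42.6 × 0.5142/(5.69 + 0.5142) = 3.531 V.
I(R3) = V_A / R3 = 3.531/2.63 = 1.343 µA.

I ≈ 1.34 µA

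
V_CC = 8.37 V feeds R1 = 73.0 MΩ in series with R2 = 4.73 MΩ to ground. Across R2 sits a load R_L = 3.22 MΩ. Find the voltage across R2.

V_out ≈ 0.214 V

First combine the lower leg with the load: R2 ‖ R_L = 1.916 MΩ.
Now apply the divider: V_out = 8.37 × 0.02557 = 0.2140 V.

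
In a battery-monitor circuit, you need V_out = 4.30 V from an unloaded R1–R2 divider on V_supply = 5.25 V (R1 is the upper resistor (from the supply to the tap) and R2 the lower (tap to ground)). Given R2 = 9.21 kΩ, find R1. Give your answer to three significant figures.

V_out/V_supply = R2/(R1+R2) = 0.8190.
So R1 = R2 · (V_supply/V_out − 1) = 9.21 × (5.25/4.30 − 1) = 9.21 × 0.2209 = 2.035 kΩ.

R1 ≈ 2.03 kΩ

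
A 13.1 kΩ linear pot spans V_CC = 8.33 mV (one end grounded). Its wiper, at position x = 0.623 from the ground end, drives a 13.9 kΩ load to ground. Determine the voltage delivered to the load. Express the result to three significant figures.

V_out ≈ 4.25 mV

The pot divides into 4.939 kΩ above the wiper and 8.161 kΩ below.
Lower segment in parallel with the load: 8.161 ‖ 13.9 = 5.142 kΩ.
V_out = 8.33 × 5.142/(4.939 + 5.142) = 4.249 mV.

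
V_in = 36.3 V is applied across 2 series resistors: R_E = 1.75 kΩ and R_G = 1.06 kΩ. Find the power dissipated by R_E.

ΣR = 2.810 kΩ → I = 36.3/2.810 = 12.92 mA.
V(R_E) = I·R = 22.61 V; P = V·I = 22.61 × 12.92 = 292.0 mW.

P ≈ 292 mW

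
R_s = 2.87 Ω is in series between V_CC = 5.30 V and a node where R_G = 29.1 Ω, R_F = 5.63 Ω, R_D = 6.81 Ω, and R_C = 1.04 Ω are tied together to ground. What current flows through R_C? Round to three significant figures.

Combine the parallel branches: R_p = (1/29.1 + 1/5.63 + 1/6.81 + 1/1.04)⁻¹ = 0.7574 Ω.
Node voltage V_A = V_CC · R_p/(R_s + R_p) = 5.30 × 0.2088 = 1.107 V.
Branch current I = V_A/R_C = 1.107/1.04 = 1.064 A.
(Check via current divider: I_total = 1.461 A; share G_k/ΣG = 0.7282 → same result.)

I ≈ 1.06 A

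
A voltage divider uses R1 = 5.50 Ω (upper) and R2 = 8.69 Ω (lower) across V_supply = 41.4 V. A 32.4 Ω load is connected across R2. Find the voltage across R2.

V_out ≈ 23.0 V

R2 ‖ R_L = (8.69 × 32.4)/(8.69 + 32.4) = 6.852 Ω.
Then V_out = V_supply · R2'/(R1 + R2') = 41.4 × 6.852/12.35 = 22.97 V.
(Unloaded it would be 25.4 V; the load pulls it down.)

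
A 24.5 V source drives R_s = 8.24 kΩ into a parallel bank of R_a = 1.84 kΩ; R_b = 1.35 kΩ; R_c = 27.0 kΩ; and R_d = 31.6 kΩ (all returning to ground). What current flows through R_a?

I ≈ 1.10 mA

Combine the parallel branches: R_p = (1/1.84 + 1/1.35 + 1/27.0 + 1/31.6)⁻¹ = 0.7392 kΩ.
Node voltage V_A = V_DC · R_p/(R_s + R_p) = 24.5 × 0.08232 = 2.017 V.
I(R_a) = V_A / R_a = 2.017/1.84 = 1.096 mA.
(Check via current divider: I_total = 2.729 mA; share G_k/ΣG = 0.4017 → same result.)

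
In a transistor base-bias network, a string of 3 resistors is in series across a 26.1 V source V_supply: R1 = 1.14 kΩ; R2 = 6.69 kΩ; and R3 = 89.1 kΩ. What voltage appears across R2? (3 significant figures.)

V ≈ 1.80 V

Series total: ΣR = 1.14 + 6.69 + 89.1 = 96.93 kΩ.
Voltage divider: V = V_supply · (6.690 / 96.93) = 26.1 × 0.06902 = 1.801 V.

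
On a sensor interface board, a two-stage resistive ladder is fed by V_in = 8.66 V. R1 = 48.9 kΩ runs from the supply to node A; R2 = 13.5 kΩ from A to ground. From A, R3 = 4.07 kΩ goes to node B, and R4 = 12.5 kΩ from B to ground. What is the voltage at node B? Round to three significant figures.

The second stage (R3 + R4 = 16.57 kΩ) loads node A in parallel with R2.
Effective lower resistance at A: R2 ‖ 16.57 = 7.439 kΩ.
So V_A = 8.66 × 0.1320 = 1.143 V.
Then the unloaded second divider: V_B = V_A × R4/(R3+R4) = 1.143 × 0.7544 = 0.8626 V.

V_B ≈ 0.863 V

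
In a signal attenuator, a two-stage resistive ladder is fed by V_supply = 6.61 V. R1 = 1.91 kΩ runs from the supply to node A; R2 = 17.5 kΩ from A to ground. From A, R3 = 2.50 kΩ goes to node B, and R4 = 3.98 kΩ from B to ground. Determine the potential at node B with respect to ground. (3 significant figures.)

V_B ≈ 2.89 V

Looking into the second stage from A: R3 + R4 = 6.480 kΩ appears in parallel with R2.
R2 ‖ (R3+R4) = 4.729 kΩ.
So V_A = 6.61 × 0.7123 = 4.708 V.
Then the unloaded second divider: V_B = V_A × R4/(R3+R4) = 4.708 × 0.6142 = 2.892 V.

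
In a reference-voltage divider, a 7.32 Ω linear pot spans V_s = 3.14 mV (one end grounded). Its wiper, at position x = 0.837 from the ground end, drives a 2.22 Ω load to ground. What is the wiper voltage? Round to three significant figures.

The pot divides into 1.193 Ω above the wiper and 6.127 Ω below.
(x·R_p) ‖ R_L = 1.630 Ω.
V_out = 3.14 × 1.630/(1.193 + 1.630) = 1.813 mV.
(Unloaded: V_out = x·V_s = 2.63 mV.)

V_out ≈ 1.81 mV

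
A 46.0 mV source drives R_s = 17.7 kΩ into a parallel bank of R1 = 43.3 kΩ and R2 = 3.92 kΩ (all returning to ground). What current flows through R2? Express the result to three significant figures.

Combine the parallel branches: R_p = (1/43.3 + 1/3.92)⁻¹ = 3.595 kΩ.
Node voltage V_A = V_CC · R_p/(R_s + R_p) = 46.0 × 0.1688 = 7.765 mV.
I(R2) = V_A / R2 = 7.765/3.92 = 1.981 µA.

I ≈ 1.98 µA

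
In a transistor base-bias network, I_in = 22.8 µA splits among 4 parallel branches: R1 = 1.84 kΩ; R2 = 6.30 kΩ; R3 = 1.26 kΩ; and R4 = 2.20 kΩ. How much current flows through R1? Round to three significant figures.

Conductances: ΣG = 1/1.84 + 1/6.30 + 1/1.26 + 1/2.20 = 1.950 (1/kΩ).
R1 takes the fraction G_k/ΣG = 0.5435/1.950 = 0.2786, so I = 22.8 × 0.2786 = 6.353 µA.

I ≈ 6.35 µA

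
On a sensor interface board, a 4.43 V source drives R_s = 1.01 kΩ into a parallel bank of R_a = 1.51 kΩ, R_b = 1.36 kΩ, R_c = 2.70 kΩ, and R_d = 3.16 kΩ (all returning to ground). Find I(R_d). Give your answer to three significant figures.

I ≈ 0.451 mA

Parallel bank: R_p = 1/(1/1.51 + 1/1.36 + 1/2.70 + 1/3.16) = 0.4798 kΩ.
V_A = 4.43 × 0.4798/1.490 = 1.427 V.
Branch current I = V_A/R_d = 1.427/3.16 = 0.4515 mA.
(Equivalently: I_total = 2.974 mA, then current-divider fraction G_k/ΣG = 0.1518.)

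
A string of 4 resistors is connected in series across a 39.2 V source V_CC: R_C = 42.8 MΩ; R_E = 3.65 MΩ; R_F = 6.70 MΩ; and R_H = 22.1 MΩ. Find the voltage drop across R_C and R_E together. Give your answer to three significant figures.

Total series resistance ΣR = 42.8 + 3.65 + 6.70 + 22.1 = 75.25 MΩ.
R_{R_C..R_E} = 42.8 + 3.65 = 46.45 MΩ.
V = V_CC · R/ΣR = 39.2 × 0.6173 = 24.20 V.

V ≈ 24.2 V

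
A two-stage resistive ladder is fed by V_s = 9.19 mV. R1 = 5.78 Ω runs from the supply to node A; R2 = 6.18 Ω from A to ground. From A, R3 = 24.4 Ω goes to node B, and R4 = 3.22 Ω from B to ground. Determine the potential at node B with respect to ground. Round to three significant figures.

The second stage (R3 + R4 = 27.62 Ω) loads node A in parallel with R2.
Effective lower resistance at A: R2 ‖ 27.62 = 5.050 Ω.
V_A = 9.19 × 5.050/(5.78 + 5.050) = 4.285 mV.
Then the unloaded second divider: V_B = V_A × R4/(R3+R4) = 4.285 × 0.1166 = 0.4996 mV.

V_B ≈ 0.500 mV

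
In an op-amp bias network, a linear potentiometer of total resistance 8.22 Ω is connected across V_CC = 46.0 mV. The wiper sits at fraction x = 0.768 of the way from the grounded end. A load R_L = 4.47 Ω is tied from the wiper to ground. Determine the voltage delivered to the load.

V_out ≈ 26.6 mV

Split the track: R_lower = x·R_p = 6.313 Ω, R_upper = (1−x)·R_p = 1.907 Ω.
Lower segment in parallel with the load: 6.313 ‖ 4.47 = 2.617 Ω.
Loaded-divider output: V_out = 46.0 × 0.5785 = 26.61 mV.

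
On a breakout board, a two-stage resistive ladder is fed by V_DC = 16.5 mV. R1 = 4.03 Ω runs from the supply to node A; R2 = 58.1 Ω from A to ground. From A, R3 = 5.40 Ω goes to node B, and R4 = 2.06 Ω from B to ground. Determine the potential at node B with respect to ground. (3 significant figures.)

V_B ≈ 2.83 mV

Looking into the second stage from A: R3 + R4 = 7.460 Ω appears in parallel with R2.
Effective lower resistance at A: R2 ‖ 7.460 = 6.611 Ω.
V_A = 16.5 × 6.611/(4.03 + 6.611) = 10.25 mV.
V_B = V_A × 0.2761 = 2.831 mV.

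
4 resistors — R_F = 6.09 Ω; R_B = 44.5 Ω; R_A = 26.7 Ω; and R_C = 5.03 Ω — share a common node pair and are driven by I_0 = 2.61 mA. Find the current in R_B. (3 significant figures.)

I ≈ 0.139 mA

ΣG = 1/6.09 + 1/44.5 + 1/26.7 + 1/5.03 = 0.4229.
Current divider: I(R_B) = I_0 · G_k/ΣG = 2.61 × (0.02247/0.4229) = 2.61 × 0.05313 = 0.1387 mA.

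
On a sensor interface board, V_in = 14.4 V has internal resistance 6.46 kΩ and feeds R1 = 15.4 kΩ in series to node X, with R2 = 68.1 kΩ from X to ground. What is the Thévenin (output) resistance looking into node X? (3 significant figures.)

R_th ≈ 16.5 kΩ

R1' = 6.46 + 15.4 = 21.86 kΩ (source resistance + R1).
Zeroing V_in shorts the top of R1' to ground, so R_th = R1' ‖ R2 = 16.55 kΩ.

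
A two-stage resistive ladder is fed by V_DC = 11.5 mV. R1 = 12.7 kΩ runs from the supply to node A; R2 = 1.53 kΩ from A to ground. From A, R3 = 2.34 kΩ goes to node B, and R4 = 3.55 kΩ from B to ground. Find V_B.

Node A sees R2 in parallel with the series input of stage 2, R3 + R4 = 5.890 kΩ.
Effective lower resistance at A: R2 ‖ 5.890 = 1.215 kΩ.
First divider: V_A = V_DC · 1.215/(12.7 + 1.215) = 1.004 mV.
Stage 2 is unloaded, so V_B = V_A · R4/(R3+R4) = 1.004 × 3.55/5.890 = 0.6050 mV.

V_B ≈ 0.605 mV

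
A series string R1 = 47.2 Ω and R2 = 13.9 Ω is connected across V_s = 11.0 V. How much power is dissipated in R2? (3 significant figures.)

The common current is I = 11.0/61.10 = 0.1800 A.
P(R2) = I²·R2 = (0.1800)² × 13.9 = 0.4505 W.

P ≈ 0.451 W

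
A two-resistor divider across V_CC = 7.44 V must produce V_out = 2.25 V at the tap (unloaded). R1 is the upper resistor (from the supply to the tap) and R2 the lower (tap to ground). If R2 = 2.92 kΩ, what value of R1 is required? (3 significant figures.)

The divider ratio is R2/(R1+R2) = 2.25/7.44 = 0.3024.
R1 = R2·(1/k − 1) = 2.92 × 2.307 = 6.735 kΩ.

R1 ≈ 6.74 kΩ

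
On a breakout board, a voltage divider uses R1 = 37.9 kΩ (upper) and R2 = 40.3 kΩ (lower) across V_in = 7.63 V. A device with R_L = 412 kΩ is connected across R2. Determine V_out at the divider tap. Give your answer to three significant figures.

R2 ‖ R_L = (40.3 × 412)/(40.3 + 412) = 36.71 kΩ.
Now apply the divider: V_out = 7.63 × 0.4920 = 3.754 V.

V_out ≈ 3.75 V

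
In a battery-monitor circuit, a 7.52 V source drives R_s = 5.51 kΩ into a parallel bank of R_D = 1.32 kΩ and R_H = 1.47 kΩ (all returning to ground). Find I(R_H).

I ≈ 0.573 mA

Combine the parallel branches: R_p = (1/1.32 + 1/1.47)⁻¹ = 0.6955 kΩ.
V_A = 7.52 × 0.6955/6.205 = 0.8428 V.
Branch current I = V_A/R_H = 0.8428/1.47 = 0.5733 mA.
(Check via current divider: I_total = 1.212 mA; share G_k/ΣG = 0.4731 → same result.)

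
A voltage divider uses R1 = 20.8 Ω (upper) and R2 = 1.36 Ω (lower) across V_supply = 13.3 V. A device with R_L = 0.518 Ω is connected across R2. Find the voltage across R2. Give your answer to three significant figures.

V_out ≈ 0.236 V

The load sits in parallel with R2, giving an effective lower resistance R2' = R2·R_L/(R2+R_L) = 0.3751 Ω.
Now apply the divider: V_out = 13.3 × 0.01772 = 0.2356 V.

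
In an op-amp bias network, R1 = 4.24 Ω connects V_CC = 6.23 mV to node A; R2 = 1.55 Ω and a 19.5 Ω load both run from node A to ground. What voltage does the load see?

V_out ≈ 1.58 mV

First combine the lower leg with the load: R2 ‖ R_L = 1.436 Ω.
Then V_out = V_CC · R2'/(R1 + R2') = 6.23 × 1.436/5.676 = 1.576 mV.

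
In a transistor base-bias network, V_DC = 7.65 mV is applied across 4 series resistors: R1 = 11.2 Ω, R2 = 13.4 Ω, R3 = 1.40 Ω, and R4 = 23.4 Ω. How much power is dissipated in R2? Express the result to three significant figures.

P ≈ 0.321 µW

The common current is I = 7.65/49.40 = 0.1549 mA.
P(R2) = I²·R2 = (0.1549)² × 13.4 = 0.3213 µW.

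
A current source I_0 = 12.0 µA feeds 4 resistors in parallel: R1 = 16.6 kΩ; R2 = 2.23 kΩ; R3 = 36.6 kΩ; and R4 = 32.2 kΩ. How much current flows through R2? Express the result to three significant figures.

Total conductance ΣG = 1/16.6 + 1/2.23 + 1/36.6 + 1/32.2 = 0.5670 (units of 1/kΩ).
By the current-divider rule, I = I_0 · G_k/ΣG = 12.0 × 0.7908 = 9.490 µA.

I ≈ 9.49 µA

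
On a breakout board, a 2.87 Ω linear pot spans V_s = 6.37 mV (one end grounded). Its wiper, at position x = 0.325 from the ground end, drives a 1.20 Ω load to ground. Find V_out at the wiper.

V_out ≈ 1.36 mV

The pot divides into 1.937 Ω above the wiper and 0.9328 Ω below.
R_L loads the lower segment: effective lower R = 0.5248 Ω.
Then V_out = V_s · 0.5248/(1.937 + 0.5248) = 1.358 mV.
(Unloaded: V_out = x·V_s = 2.07 mV.)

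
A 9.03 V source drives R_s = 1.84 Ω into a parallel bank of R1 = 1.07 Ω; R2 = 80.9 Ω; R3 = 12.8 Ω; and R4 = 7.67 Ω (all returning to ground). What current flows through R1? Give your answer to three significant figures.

Equivalent of the parallel group: R_p = 0.8655 Ω.
V_A = 9.03 × 0.8655/2.705 = 2.889 V.
I(R1) = V_A / R1 = 2.889/1.07 = 2.700 A.

I ≈ 2.70 A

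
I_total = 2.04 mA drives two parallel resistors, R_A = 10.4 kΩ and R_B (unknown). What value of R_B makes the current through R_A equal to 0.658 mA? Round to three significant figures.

R_B ≈ 4.95 kΩ

The fraction through R_A equals R_B/(R_A+R_B).
0.658/2.04 = R_B/(R_A + R_B) → R_B = R_A · (0.3225)/(1 − 0.3225) = 10.4 × 0.4761 = 4.952 kΩ.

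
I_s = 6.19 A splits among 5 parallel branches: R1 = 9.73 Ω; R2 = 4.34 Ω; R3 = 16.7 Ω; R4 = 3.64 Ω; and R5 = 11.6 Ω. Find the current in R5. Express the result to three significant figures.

I ≈ 0.708 A

ΣG = 1/9.73 + 1/4.34 + 1/16.7 + 1/3.64 + 1/11.6 = 0.7540.
By the current-divider rule, I = I_s · G_k/ΣG = 6.19 × 0.1143 = 0.7077 A.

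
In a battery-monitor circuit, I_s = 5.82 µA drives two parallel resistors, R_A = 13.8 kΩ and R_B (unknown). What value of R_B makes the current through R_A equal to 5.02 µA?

R_B ≈ 86.6 kΩ

The fraction through R_A equals R_B/(R_A+R_B).
With f = 0.8625, R_B = R_A · f/(1−f) = 13.8 × 6.275 = 86.59 kΩ.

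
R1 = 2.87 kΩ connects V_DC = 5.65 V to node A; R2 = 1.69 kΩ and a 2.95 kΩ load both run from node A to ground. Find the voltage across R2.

V_out ≈ 1.54 V

The load sits in parallel with R2, giving an effective lower resistance R2' = R2·R_L/(R2+R_L) = 1.074 kΩ.
Now apply the divider: V_out = 5.65 × 0.2724 = 1.539 V.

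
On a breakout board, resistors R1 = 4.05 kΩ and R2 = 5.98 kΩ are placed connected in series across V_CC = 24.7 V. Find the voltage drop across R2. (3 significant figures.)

V ≈ 14.7 V

Total series resistance ΣR = 4.05 + 5.98 = 10.03 kΩ.
Voltage divider: V = V_CC · (5.980 / 10.03) = 24.7 × 0.5962 = 14.73 V.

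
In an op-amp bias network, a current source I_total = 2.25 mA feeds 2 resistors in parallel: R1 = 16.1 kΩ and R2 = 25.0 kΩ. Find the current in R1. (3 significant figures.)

Two-branch current divider: I_k = I_total · R_other/(R_1 + R_2).
I(R1) = 2.25 × 25.0/(16.1 + 25.0) = 2.25 × 0.6083 = 1.369 mA.

I ≈ 1.37 mA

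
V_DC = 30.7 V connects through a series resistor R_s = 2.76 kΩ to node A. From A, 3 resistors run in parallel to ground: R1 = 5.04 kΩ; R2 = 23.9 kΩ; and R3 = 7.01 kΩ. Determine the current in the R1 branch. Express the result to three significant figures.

I ≈ 2.96 mA

Combine the parallel branches: R_p = (1/5.04 + 1/23.9 + 1/7.01)⁻¹ = 2.612 kΩ.
V_A = 30.7 × 2.612/5.372 = 14.93 V.
I(R1) = V_A / R1 = 14.93/5.04 = 2.961 mA.
(Equivalently: I_total = 5.715 mA, then current-divider fraction G_k/ΣG = 0.5182.)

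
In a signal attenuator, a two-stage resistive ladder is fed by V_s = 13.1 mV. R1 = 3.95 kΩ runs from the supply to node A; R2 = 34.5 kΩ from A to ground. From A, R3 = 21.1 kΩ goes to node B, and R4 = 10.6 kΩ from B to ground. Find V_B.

The second stage (R3 + R4 = 31.70 kΩ) loads node A in parallel with R2.
R2 ‖ (R3+R4) = 16.52 kΩ.
V_A = 13.1 × 16.52/(3.95 + 16.52) = 10.57 mV.
Then the unloaded second divider: V_B = V_A × R4/(R3+R4) = 10.57 × 0.3344 = 3.535 mV.

V_B ≈ 3.54 mV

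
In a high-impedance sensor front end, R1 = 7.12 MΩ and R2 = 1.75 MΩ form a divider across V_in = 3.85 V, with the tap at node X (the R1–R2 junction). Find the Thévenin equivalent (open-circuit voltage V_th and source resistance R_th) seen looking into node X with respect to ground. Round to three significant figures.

V_th is the unloaded tap voltage: V_in · R2/(R1+R2) = 3.85 × 0.1973 = 0.7596 V.
Zeroing V_in shorts the top of R1 to ground, so R_th = R1 ‖ R2 = 1.405 MΩ.

V_th ≈ 0.760 V, R_th ≈ 1.40 MΩ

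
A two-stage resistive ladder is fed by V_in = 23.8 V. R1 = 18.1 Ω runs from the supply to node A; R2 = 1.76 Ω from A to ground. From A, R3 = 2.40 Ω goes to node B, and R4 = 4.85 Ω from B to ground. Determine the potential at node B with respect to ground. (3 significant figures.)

V_B ≈ 1.16 V

Node A sees R2 in parallel with the series input of stage 2, R3 + R4 = 7.250 Ω.
R2 ‖ (R3+R4) = 1.416 Ω.
So V_A = 23.8 × 0.07257 = 1.727 V.
Stage 2 is unloaded, so V_B = V_A · R4/(R3+R4) = 1.727 × 4.85/7.250 = 1.155 V.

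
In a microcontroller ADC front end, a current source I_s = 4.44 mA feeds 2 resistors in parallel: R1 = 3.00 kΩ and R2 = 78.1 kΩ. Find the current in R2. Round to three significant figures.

With just two branches, the current splits inversely with resistance.
So I = 4.44 × 3.00/81.10 = 0.1642 mA.

I ≈ 0.164 mA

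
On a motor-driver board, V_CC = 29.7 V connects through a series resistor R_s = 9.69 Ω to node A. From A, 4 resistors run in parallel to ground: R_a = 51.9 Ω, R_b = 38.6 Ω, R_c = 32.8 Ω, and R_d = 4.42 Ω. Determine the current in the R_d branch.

I ≈ 1.71 A

Parallel bank: R_p = 1/(1/51.9 + 1/38.6 + 1/32.8 + 1/4.42) = 3.312 Ω.
V_A by voltage divider: V_A = 29.7 × 3.312/(9.69 + 3.312) = 7.566 V.
I(R_d) = V_A / R_d = 7.566/4.42 = 1.712 A.
(Equivalently: I_total = 2.284 A, then current-divider fraction G_k/ΣG = 0.7494.)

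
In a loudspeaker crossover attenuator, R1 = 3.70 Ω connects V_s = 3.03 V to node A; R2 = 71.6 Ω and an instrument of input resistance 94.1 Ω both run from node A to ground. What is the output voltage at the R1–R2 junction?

First combine the lower leg with the load: R2 ‖ R_L = 40.66 Ω.
Now apply the divider: V_out = 3.03 × 0.9166 = 2.777 V.

V_out ≈ 2.78 V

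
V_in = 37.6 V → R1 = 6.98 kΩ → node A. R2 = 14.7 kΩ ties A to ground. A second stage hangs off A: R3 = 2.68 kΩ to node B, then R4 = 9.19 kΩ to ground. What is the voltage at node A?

V_A ≈ 18.2 V

The second stage (R3 + R4 = 11.87 kΩ) loads node A in parallel with R2.
R2 ‖ (R3+R4) = 6.567 kΩ.
First divider: V_A = V_in · 6.567/(6.98 + 6.567) = 18.23 V.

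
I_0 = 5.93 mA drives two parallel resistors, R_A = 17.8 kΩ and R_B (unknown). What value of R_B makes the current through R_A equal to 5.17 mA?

In a two-way split, I_A/I_0 = R_B/(R_A + R_B).
5.17/5.93 = R_B/(R_A + R_B) → R_B = R_A · (0.8718)/(1 − 0.8718) = 17.8 × 6.803 = 121.1 kΩ.

R_B ≈ 121 kΩ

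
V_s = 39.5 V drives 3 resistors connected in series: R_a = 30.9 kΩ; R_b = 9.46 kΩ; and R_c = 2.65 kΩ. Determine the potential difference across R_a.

V ≈ 28.4 V

Total series resistance ΣR = 30.9 + 9.46 + 2.65 = 43.01 kΩ.
By the voltage-divider rule, V = 39.5 × 30.90/43.01 = 28.38 V.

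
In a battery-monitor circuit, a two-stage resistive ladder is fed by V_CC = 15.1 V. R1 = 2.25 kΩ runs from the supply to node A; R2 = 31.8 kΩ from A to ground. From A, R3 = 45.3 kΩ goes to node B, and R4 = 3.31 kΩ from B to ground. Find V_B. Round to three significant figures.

V_B ≈ 0.920 V

The second stage (R3 + R4 = 48.61 kΩ) loads node A in parallel with R2.
R2 ‖ (R3+R4) = 19.22 kΩ.
V_A = 15.1 × 19.22/(2.25 + 19.22) = 13.52 V.
Then the unloaded second divider: V_B = V_A × R4/(R3+R4) = 13.52 × 0.06809 = 0.9205 V.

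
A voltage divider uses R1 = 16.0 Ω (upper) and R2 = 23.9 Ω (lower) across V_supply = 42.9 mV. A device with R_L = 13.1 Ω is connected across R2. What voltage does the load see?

The load sits in parallel with R2, giving an effective lower resistance R2' = R2·R_L/(R2+R_L) = 8.462 Ω.
Voltage divider with the loaded lower leg: V_out = 42.9 × 8.462/(16.0 + 8.462) = 42.9 × 0.3459 = 14.84 mV.

V_out ≈ 14.8 mV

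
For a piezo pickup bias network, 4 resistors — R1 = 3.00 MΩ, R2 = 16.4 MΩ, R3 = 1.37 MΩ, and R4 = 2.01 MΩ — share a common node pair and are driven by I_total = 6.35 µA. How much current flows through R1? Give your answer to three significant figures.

Conductances: ΣG = 1/3.00 + 1/16.4 + 1/1.37 + 1/2.01 = 1.622 (1/MΩ).
By the current-divider rule, I = I_total · G_k/ΣG = 6.35 × 0.2055 = 1.305 µA.

I ≈ 1.31 µA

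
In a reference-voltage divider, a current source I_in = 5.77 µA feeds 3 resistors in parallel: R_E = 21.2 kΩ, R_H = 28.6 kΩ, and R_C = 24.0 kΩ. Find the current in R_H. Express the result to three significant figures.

Total conductance ΣG = 1/21.2 + 1/28.6 + 1/24.0 = 0.1238 (units of 1/kΩ).
R_H takes the fraction G_k/ΣG = 0.03497/0.1238 = 0.2824, so I = 5.77 × 0.2824 = 1.630 µA.

I ≈ 1.63 µA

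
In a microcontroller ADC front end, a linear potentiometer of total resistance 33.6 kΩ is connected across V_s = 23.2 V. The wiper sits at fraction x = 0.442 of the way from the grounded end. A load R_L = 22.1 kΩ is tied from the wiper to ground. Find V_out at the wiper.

Lower segment x·R_p = 14.85 kΩ; upper segment (1−x)·R_p = 18.75 kΩ.
(x·R_p) ‖ R_L = 8.882 kΩ.
V_out = 23.2 × 8.882/(18.75 + 8.882) = 7.458 V.

V_out ≈ 7.46 V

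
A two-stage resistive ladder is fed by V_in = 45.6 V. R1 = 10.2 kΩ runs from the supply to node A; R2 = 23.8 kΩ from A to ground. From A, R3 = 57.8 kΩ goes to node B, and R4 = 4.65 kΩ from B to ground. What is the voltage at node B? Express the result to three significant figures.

V_B ≈ 2.13 V

Looking into the second stage from A: R3 + R4 = 62.45 kΩ appears in parallel with R2.
Effective lower resistance at A: R2 ‖ 62.45 = 17.23 kΩ.
So V_A = 45.6 × 0.6282 = 28.64 V.
Stage 2 is unloaded, so V_B = V_A · R4/(R3+R4) = 28.64 × 4.65/62.45 = 2.133 V.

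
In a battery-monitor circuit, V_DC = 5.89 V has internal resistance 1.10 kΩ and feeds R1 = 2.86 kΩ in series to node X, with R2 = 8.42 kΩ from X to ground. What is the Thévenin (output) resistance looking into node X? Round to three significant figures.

R1' = 1.10 + 2.86 = 3.960 kΩ (source resistance + R1).
Looking into X with the source shorted: R_th = R1'·R2/(R1'+R2) = 3.960 × 8.42/12.38 = 2.693 kΩ.

R_th ≈ 2.69 kΩ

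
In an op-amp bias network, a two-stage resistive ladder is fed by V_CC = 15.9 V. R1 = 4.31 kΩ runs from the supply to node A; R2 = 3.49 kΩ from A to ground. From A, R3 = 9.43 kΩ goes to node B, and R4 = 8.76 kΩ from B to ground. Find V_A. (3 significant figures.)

V_A ≈ 6.43 V

Looking into the second stage from A: R3 + R4 = 18.19 kΩ appears in parallel with R2.
R2 ‖ (R3+R4) = 2.928 kΩ.
So V_A = 15.9 × 0.4045 = 6.432 V.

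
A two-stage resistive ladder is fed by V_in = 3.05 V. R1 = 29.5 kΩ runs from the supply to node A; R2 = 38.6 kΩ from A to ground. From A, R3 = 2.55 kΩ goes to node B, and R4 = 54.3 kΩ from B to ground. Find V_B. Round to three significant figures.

Looking into the second stage from A: R3 + R4 = 56.85 kΩ appears in parallel with R2.
Effective lower resistance at A: R2 ‖ 56.85 = 22.99 kΩ.
First divider: V_A = V_in · 22.99/(29.5 + 22.99) = 1.336 V.
Then the unloaded second divider: V_B = V_A × R4/(R3+R4) = 1.336 × 0.9551 = 1.276 V.

V_B ≈ 1.28 V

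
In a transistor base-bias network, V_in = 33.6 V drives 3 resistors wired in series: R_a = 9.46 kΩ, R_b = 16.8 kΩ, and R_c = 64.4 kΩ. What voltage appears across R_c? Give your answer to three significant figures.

V ≈ 23.9 V

Total series resistance ΣR = 9.46 + 16.8 + 64.4 = 90.66 kΩ.
By the voltage-divider rule, V = 33.6 × 64.40/90.66 = 23.87 V.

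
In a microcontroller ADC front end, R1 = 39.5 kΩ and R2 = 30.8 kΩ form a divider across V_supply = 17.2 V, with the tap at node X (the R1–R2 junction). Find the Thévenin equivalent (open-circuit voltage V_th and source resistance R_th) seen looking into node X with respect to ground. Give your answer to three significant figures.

Open-circuit (no load on X): V_th = V_supply · R2/(R1 + R2) = 17.2 × 30.8/(39.50 + 30.8) = 7.536 V.
Looking into X with the source shorted: R_th = R1·R2/(R1+R2) = 39.50 × 30.8/70.30 = 17.31 kΩ.

V_th ≈ 7.54 V, R_th ≈ 17.3 kΩ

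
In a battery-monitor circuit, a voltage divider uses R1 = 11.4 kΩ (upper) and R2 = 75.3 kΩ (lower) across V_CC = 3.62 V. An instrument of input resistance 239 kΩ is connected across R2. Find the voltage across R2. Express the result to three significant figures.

R2 ‖ R_L = (75.3 × 239)/(75.3 + 239) = 57.26 kΩ.
Then V_out = V_CC · R2'/(R1 + R2') = 3.62 × 57.26/68.66 = 3.019 V.

V_out ≈ 3.02 V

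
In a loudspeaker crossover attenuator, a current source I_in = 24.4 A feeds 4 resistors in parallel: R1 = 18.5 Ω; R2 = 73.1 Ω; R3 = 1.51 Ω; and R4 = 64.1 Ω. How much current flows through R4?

I ≈ 0.511 A

Total conductance ΣG = 1/18.5 + 1/73.1 + 1/1.51 + 1/64.1 = 0.7456 (units of 1/Ω).
Current divider: I(R4) = I_in · G_k/ΣG = 24.4 × (0.01560/0.7456) = 24.4 × 0.02092 = 0.5105 A.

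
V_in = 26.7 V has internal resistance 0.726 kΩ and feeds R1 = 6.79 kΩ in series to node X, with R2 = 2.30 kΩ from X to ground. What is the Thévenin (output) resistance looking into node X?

R_th ≈ 1.76 kΩ

R1' = 0.726 + 6.79 = 7.516 kΩ (source resistance + R1).
Zeroing V_in shorts the top of R1' to ground, so R_th = R1' ‖ R2 = 1.761 kΩ.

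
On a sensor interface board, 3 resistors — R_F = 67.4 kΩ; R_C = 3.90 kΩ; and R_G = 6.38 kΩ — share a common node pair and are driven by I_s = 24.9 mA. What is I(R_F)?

Conductances: ΣG = 1/67.4 + 1/3.90 + 1/6.38 = 0.4280 (1/kΩ).
Current divider: I(R_F) = I_s · G_k/ΣG = 24.9 × (0.01484/0.4280) = 24.9 × 0.03467 = 0.8632 mA.

I ≈ 0.863 mA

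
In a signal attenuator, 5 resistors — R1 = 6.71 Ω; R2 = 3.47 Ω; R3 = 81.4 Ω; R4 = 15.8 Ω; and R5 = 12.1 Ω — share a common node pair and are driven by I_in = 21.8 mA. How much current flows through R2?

I ≈ 10.6 mA

ΣG = 1/6.71 + 1/3.47 + 1/81.4 + 1/15.8 + 1/12.1 = 0.5954.
By the current-divider rule, I = I_in · G_k/ΣG = 21.8 × 0.4840 = 10.55 mA.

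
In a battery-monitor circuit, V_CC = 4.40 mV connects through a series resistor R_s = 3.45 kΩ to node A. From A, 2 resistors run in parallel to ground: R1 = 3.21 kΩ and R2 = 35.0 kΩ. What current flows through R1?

I ≈ 0.631 µA

Equivalent of the parallel group: R_p = 2.940 kΩ.
V_A = 4.40 × 2.940/6.390 = 2.025 mV.
Branch current I = V_A/R1 = 2.025/3.21 = 0.6307 µA.
(Check via current divider: I_total = 0.6885 µA; share G_k/ΣG = 0.9160 → same result.)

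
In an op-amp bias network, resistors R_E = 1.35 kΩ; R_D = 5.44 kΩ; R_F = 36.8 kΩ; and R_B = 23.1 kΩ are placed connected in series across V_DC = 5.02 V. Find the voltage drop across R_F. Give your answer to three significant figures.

V ≈ 2.77 V

ΣR = 1.35 + 5.44 + 36.8 + 23.1 = 66.69 kΩ.
Voltage divider: V = V_DC · (36.80 / 66.69) = 5.02 × 0.5518 = 2.770 V.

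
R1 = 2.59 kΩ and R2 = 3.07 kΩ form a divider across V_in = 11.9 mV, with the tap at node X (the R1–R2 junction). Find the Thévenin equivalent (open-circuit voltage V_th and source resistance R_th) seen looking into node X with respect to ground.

V_th is the unloaded tap voltage: V_in · R2/(R1+R2) = 11.9 × 0.5424 = 6.455 mV.
Looking into X with the source shorted: R_th = R1·R2/(R1+R2) = 2.590 × 3.07/5.660 = 1.405 kΩ.

V_th ≈ 6.45 mV, R_th ≈ 1.40 kΩ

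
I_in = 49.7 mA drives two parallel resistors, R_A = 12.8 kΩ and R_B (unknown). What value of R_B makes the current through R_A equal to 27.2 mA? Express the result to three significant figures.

Two-branch current divider: I_A = I_in · R_B/(R_A + R_B).
27.2/49.7 = R_B/(R_A + R_B) → R_B = R_A · (0.5473)/(1 − 0.5473) = 12.8 × 1.209 = 15.47 kΩ.

R_B ≈ 15.5 kΩ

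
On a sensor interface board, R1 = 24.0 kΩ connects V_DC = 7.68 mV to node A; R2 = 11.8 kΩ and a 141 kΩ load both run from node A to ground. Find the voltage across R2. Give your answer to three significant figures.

V_out ≈ 2.40 mV

First combine the lower leg with the load: R2 ‖ R_L = 10.89 kΩ.
Voltage divider with the loaded lower leg: V_out = 7.68 × 10.89/(24.0 + 10.89) = 7.68 × 0.3121 = 2.397 mV.
(Unloaded it would be 2.53 mV; the load pulls it down.)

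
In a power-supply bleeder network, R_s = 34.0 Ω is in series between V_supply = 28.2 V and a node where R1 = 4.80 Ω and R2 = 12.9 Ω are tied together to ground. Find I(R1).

Parallel bank: R_p = 1/(1/4.80 + 1/12.9) = 3.498 Ω.
V_A = 28.2 × 3.498/37.50 = 2.631 V.
Branch current I = V_A/R1 = 2.631/4.80 = 0.5481 A.
(Equivalently: I_total = 0.7520 A, then current-divider fraction G_k/ΣG = 0.7288.)

I ≈ 0.548 A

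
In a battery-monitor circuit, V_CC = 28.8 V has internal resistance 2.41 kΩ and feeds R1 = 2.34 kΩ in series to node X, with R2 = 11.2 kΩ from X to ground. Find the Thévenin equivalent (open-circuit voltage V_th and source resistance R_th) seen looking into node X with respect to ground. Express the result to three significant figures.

R1' = 2.41 + 2.34 = 4.750 kΩ (source resistance + R1).
With X open, the divider is unloaded: V_th = 28.8 × 11.2/15.95 = 20.22 V.
With V_CC suppressed (replaced by a short), R_th = R1' ‖ R2 = (4.750 × 11.2)/(4.750 + 11.2) = 3.335 kΩ.

V_th ≈ 20.2 V, R_th ≈ 3.34 kΩ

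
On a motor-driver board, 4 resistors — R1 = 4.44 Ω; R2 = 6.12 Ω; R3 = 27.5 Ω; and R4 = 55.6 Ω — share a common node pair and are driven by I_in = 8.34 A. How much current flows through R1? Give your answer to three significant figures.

I ≈ 4.24 A

ΣG = 1/4.44 + 1/6.12 + 1/27.5 + 1/55.6 = 0.4430.
Current divider: I(R1) = I_in · G_k/ΣG = 8.34 × (0.2252/0.4430) = 8.34 × 0.5084 = 4.240 A.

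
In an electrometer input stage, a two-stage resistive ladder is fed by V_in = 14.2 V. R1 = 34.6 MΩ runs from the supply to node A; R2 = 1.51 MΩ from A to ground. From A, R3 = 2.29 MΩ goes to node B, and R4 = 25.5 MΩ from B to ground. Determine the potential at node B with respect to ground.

Looking into the second stage from A: R3 + R4 = 27.79 MΩ appears in parallel with R2.
R2 ‖ (R3+R4) = 1.432 MΩ.
V_A = 14.2 × 1.432/(34.6 + 1.432) = 0.5644 V.
Then the unloaded second divider: V_B = V_A × R4/(R3+R4) = 0.5644 × 0.9176 = 0.5179 V.

V_B ≈ 0.518 V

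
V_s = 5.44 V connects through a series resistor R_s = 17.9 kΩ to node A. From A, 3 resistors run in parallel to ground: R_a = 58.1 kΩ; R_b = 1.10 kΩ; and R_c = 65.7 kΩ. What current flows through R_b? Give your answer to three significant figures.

I ≈ 0.277 mA

Combine the parallel branches: R_p = (1/58.1 + 1/1.10 + 1/65.7)⁻¹ = 1.062 kΩ.
V_A = 5.44 × 1.062/18.96 = 0.3047 V.
Branch current I = V_A/R_b = 0.3047/1.10 = 0.2770 mA.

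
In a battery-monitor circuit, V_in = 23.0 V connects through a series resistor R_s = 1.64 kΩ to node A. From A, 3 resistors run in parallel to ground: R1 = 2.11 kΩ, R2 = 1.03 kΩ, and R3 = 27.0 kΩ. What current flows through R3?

I ≈ 0.248 mA

Combine the parallel branches: R_p = (1/2.11 + 1/1.03 + 1/27.0)⁻¹ = 0.6748 kΩ.
V_A = 23.0 × 0.6748/2.315 = 6.705 V.
Branch current I = V_A/R3 = 6.705/27.0 = 0.2483 mA.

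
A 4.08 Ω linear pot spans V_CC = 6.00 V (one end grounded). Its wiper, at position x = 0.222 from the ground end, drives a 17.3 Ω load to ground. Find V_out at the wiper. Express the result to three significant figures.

V_out ≈ 1.28 V

Lower segment x·R_p = 0.9058 Ω; upper segment (1−x)·R_p = 3.174 Ω.
Lower segment in parallel with the load: 0.9058 ‖ 17.3 = 0.8607 Ω.
Loaded-divider output: V_out = 6.00 × 0.2133 = 1.280 V.
(Unloaded: V_out = x·V_CC = 1.33 V.)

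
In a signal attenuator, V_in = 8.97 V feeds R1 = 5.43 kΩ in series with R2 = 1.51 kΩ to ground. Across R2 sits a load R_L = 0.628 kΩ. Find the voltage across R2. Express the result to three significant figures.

V_out ≈ 0.677 V

The load sits in parallel with R2, giving an effective lower resistance R2' = R2·R_L/(R2+R_L) = 0.4435 kΩ.
Then V_out = V_in · R2'/(R1 + R2') = 8.97 × 0.4435/5.874 = 0.6774 V.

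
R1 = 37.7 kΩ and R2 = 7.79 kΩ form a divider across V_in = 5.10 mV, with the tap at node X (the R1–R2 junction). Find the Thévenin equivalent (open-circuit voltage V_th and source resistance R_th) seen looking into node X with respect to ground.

With X open, the divider is unloaded: V_th = 5.10 × 7.79/45.49 = 0.8734 mV.
Looking into X with the source shorted: R_th = R1·R2/(R1+R2) = 37.70 × 7.79/45.49 = 6.456 kΩ.

V_th ≈ 0.873 mV, R_th ≈ 6.46 kΩ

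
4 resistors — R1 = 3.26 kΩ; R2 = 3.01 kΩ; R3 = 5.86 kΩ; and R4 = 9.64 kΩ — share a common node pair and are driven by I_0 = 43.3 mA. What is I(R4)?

Conductances: ΣG = 1/3.26 + 1/3.01 + 1/5.86 + 1/9.64 = 0.9134 (1/kΩ).
Current divider: I(R4) = I_0 · G_k/ΣG = 43.3 × (0.1037/0.9134) = 43.3 × 0.1136 = 4.918 mA.

I ≈ 4.92 mA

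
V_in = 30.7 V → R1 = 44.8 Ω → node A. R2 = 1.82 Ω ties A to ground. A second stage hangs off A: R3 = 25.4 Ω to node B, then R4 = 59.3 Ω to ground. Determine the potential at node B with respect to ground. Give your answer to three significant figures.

V_B ≈ 0.822 V

The second stage (R3 + R4 = 84.70 Ω) loads node A in parallel with R2.
R2 ‖ (R3+R4) = 1.782 Ω.
So V_A = 30.7 × 0.03825 = 1.174 V.
Stage 2 is unloaded, so V_B = V_A · R4/(R3+R4) = 1.174 × 59.3/84.70 = 0.8221 V.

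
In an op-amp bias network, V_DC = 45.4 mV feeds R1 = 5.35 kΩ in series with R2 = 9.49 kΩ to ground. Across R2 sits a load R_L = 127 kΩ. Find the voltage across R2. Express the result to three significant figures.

The load sits in parallel with R2, giving an effective lower resistance R2' = R2·R_L/(R2+R_L) = 8.830 kΩ.
Voltage divider with the loaded lower leg: V_out = 45.4 × 8.830/(5.35 + 8.830) = 45.4 × 0.6227 = 28.27 mV.

V_out ≈ 28.3 mV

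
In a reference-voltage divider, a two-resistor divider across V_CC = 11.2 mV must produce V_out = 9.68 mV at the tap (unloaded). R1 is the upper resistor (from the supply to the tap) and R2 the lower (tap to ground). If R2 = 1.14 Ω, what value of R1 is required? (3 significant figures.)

R1 ≈ 0.179 Ω

V_out/V_CC = R2/(R1+R2) = 0.8643.
So R1 = R2 · (V_CC/V_out − 1) = 1.14 × (11.2/9.68 − 1) = 1.14 × 0.1570 = 0.1790 Ω.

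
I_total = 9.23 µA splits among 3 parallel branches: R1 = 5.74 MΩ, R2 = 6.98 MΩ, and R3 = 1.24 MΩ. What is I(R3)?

ΣG = 1/5.74 + 1/6.98 + 1/1.24 = 1.124.
R3 takes the fraction G_k/ΣG = 0.8065/1.124 = 0.7175, so I = 9.23 × 0.7175 = 6.623 µA.

I ≈ 6.62 µA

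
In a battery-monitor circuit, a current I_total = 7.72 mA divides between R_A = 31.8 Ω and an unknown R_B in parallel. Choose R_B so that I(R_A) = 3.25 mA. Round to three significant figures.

R_B ≈ 23.1 Ω

Two-branch current divider: I_A = I_total · R_B/(R_A + R_B).
With f = 0.4210, R_B = R_A · f/(1−f) = 31.8 × 0.7271 = 23.12 Ω.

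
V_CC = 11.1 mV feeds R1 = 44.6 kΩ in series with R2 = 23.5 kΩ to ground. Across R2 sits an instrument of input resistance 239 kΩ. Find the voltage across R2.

R2 ‖ R_L = (23.5 × 239)/(23.5 + 239) = 21.40 kΩ.
Voltage divider with the loaded lower leg: V_out = 11.1 × 21.40/(44.6 + 21.40) = 11.1 × 0.3242 = 3.599 mV.

V_out ≈ 3.60 mV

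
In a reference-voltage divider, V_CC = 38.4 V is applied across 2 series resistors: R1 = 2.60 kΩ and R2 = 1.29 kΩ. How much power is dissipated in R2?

P ≈ 126 mW

Series current I = V_CC/ΣR = 38.4/3.890 = 9.871 mA.
P(R2) = I²·R2 = (9.871)² × 1.29 = 125.7 mW.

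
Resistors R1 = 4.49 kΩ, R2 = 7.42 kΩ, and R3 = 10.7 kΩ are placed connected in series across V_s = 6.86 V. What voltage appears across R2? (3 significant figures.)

ΣR = 4.49 + 7.42 + 10.7 = 22.61 kΩ.
V = V_s · R/ΣR = 6.86 × 0.3282 = 2.251 V.

V ≈ 2.25 V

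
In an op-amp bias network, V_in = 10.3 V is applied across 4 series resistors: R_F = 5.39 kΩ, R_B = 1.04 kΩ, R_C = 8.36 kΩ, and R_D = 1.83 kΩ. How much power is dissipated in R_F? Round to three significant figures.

Series current I = V_in/ΣR = 10.3/16.62 = 0.6197 mA.
P(R_F) = I²·R_F = (0.6197)² × 5.39 = 2.070 mW.

P ≈ 2.07 mW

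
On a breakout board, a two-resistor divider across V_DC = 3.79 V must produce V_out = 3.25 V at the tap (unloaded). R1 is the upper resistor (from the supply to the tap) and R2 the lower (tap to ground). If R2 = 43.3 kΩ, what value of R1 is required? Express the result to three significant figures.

R1 ≈ 7.19 kΩ

The divider ratio is R2/(R1+R2) = 3.25/3.79 = 0.8575.
Rearranging, R1 = R2·(1−k)/k = 43.3 × 0.1662 = 7.194 kΩ.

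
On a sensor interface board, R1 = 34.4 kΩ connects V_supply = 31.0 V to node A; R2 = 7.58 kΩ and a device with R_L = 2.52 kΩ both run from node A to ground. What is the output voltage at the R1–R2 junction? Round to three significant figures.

V_out ≈ 1.62 V

The load sits in parallel with R2, giving an effective lower resistance R2' = R2·R_L/(R2+R_L) = 1.891 kΩ.
Now apply the divider: V_out = 31.0 × 0.05211 = 1.616 V.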